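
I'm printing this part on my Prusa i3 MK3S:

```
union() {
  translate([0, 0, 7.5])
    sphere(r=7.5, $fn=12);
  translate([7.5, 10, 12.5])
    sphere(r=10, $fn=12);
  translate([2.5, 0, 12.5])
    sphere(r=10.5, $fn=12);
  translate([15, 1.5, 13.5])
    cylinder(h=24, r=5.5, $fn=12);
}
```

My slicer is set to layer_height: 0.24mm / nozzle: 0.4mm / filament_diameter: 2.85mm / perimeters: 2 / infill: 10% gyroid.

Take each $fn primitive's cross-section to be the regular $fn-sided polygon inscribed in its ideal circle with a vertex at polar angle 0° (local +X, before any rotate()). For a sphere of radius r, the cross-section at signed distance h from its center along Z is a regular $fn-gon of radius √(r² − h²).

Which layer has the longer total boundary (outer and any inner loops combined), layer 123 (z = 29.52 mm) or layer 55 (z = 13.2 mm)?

layer 55 (z = 13.2 mm)

Layer 123 (z = 29.52): the sphere is absent (|z−center|=22.020 > r=7.5); the sphere at (7.5, 10) does not reach this height (|z−center|=17.020 > r=10); the sphere at (2.5, 0) is absent (|z−center|=17.020 > r=10.5); the cylinder at (15, 1.5): section is a regular 12-gon, circumradius r=5.5 (perimeter = 2·12·5.500·sin(180°/12) = 34.16 mm); Taking the union: only the r=5.5 cylinder at (15, 1.5) is present, so the union is just that shape — boundary = 34.16 mm. So its perimeter = 34.16 mm. Layer 55 (z = 13.2): the sphere: section is a regular 12-gon, circumradius = √(r²−h²) = √(7.5²−5.7²) = 4.874 (perimeter = 2·12·4.874·sin(180°/12) = 30.28 mm); the r=10 sphere at (7.5, 10) slices to a regular 12-gon of circumradius 9.975 (√(r²−h²) with h=0.7 from center) (perimeter = 2·12·9.975·sin(180°/12) = 61.96 mm); the sphere at (2.5, 0): section is a regular 12-gon, circumradius = √(r²−h²) = √(10.5²−0.7²) = 10.477 (perimeter = 2·12·10.477·sin(180°/12) = 65.08 mm); the cylinder at (15, 1.5) does not reach this height (z outside [13.5, 37.5]); Merging all regions: the regions partially overlap (shared area 173.50 mm²), so the edge portions inside another operand are dropped and the merged outline is re-measured after clipping — boundary = 87.39 mm. So its perimeter = 87.39 mm. Layer 55 is larger (87.39 vs 34.16 mm).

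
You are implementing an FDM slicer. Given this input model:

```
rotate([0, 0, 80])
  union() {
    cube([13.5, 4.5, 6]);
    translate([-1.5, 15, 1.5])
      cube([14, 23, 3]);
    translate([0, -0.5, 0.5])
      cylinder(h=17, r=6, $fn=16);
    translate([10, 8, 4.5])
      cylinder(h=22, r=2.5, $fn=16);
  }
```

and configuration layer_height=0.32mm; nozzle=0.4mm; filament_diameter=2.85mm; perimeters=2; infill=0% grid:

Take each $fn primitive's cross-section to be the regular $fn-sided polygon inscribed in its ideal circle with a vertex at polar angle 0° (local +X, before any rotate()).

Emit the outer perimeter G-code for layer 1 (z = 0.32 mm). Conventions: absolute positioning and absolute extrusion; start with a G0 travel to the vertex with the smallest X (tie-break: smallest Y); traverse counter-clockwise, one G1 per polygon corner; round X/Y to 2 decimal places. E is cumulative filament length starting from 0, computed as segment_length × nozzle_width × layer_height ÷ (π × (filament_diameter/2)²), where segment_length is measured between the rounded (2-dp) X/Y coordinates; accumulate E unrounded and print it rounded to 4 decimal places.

G0 X-4.43 Y0.78 Z0.32
G1 X0.00 Y0.00 E0.0903
G1 X2.34 Y13.29 E0.3610
G1 X-2.09 Y14.08 E0.4513
G1 X-4.43 Y0.78 E0.7223

At z = 0.32 mm: the 13.5×4.5 cube contributes its full rectangle; the cube at (-1.5, 15) is not intersected at this z (z outside [1.5, 4.5]); the cylinder at (0, -0.5) does not reach this height (z outside [0.5, 17.5]); the cylinder at (10, 8) does not reach this height (z outside [4.5, 26.5]); Combining (union): only the 13.5×4.5 cube is present, so the union is just that shape — 1 connected region; (whole slice rotated 80° about Z — lengths, areas and connectivity unchanged). The outline is a single polygon with 4 vertices. Extrusion per mm of travel: 0.4 × 0.32 / (π × 1.425²) = 0.020065. Accumulating E over each segment gives final E = 0.7223.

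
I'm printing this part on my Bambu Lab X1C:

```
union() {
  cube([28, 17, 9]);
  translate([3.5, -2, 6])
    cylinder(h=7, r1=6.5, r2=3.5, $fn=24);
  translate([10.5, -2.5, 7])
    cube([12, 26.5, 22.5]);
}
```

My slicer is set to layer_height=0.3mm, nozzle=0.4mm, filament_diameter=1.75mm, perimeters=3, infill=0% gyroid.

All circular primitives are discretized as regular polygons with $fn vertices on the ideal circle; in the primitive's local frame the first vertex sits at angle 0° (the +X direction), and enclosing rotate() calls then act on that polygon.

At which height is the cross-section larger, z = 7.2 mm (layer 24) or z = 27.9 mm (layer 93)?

layer 24 (z = 7.2 mm)

Layer 24 (z = 7.2): the cube (footprint 28×17) is included at this height (area 476.00 mm²); the cone at (3.5, -2) contributes a regular 24-gon of circumradius 5.986 (interpolated between r1=6.5 and r2=3.5 at t=0.171) (area = (24/2)·5.986²·sin(360°/24) = 111.28 mm²); the cube at (10.5, -2.5) (footprint 12×26.5) is included at this height (area 318.00 mm²); Taking the union: the regions partially overlap — summed areas 905.28 mm² minus the doubly-counted overlap 232.70 mm² gives 672.58 mm² — area = 672.58 mm². So its area = 672.58 mm². Layer 93 (z = 27.9): the cube is not intersected at this z (z outside [0, 9]); the cone at (3.5, -2) is not intersected at this z (z outside [6, 13]); the cube at (10.5, -2.5) (footprint 12×26.5) is included at this height (area 318.00 mm²); Combining (union): only the 12×26.5 cube at (10.5, -2.5) is present, so the union is just that shape — area = 318.00 mm². So its area = 318.00 mm². Layer 24 is larger (672.58 vs 318.00 mm²).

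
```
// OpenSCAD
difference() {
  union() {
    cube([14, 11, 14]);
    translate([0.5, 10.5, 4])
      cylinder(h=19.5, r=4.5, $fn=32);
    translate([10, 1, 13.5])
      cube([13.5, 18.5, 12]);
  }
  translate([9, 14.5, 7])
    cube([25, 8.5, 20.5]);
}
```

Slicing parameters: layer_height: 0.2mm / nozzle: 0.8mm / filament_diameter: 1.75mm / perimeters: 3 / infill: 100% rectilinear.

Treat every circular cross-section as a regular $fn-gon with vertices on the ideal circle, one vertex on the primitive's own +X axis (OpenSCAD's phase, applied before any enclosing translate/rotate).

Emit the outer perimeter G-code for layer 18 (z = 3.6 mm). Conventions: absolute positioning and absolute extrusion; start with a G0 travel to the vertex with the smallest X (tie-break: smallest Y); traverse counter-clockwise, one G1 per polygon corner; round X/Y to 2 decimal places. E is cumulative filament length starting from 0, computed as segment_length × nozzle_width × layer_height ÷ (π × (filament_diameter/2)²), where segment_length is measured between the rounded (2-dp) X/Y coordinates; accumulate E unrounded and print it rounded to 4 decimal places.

G0 X0.00 Y0.00 Z3.60
G1 X14.00 Y0.00 E0.9313
G1 X14.00 Y11.00 E1.6630
G1 X0.00 Y11.00 E2.5943
G1 X0.00 Y0.00 E3.3260

At z = 3.6 mm: the cube (footprint 14×11) is included at this height; the cylinder at (0.5, 10.5) is not intersected at this z (z outside [4, 23.5]); the cube at (10, 1) is not intersected at this z (z outside [13.5, 25.5]); Combining (union): only the 14×11 cube is present, so the union is just that shape — 1 connected region; the cube at (9, 14.5) is not intersected at this z (z outside [7, 27.5]); Taking the first minus the rest: none of the subtracted shapes is present at this height, so that combined region is unchanged — 1 connected region. The outline is a single polygon with 4 vertices. Extrusion per mm of travel: 0.8 × 0.2 / (π × 0.875²) = 0.066520. Accumulating E over each segment gives final E = 3.3260.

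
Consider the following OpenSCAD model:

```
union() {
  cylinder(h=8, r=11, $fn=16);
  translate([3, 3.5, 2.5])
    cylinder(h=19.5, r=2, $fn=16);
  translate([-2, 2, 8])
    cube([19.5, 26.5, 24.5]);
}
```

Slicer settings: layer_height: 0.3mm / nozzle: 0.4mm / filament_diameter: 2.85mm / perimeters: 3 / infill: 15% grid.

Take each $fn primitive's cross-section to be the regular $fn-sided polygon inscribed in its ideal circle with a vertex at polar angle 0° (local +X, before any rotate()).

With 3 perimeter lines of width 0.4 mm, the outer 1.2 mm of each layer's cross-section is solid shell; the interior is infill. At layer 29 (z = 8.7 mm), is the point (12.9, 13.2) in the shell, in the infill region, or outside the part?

At z = 8.7 mm: the cylinder is absent (z outside [0, 8]); the cylinder at (3, 3.5): section is a regular 16-gon, circumradius r=2; the cube at (-2, 2) is present — its section is the full 19.5×26.5 rectangle; Combining (union): the regions partially overlap (shared area 11.42 mm²), so overlapping operands fuse into one piece — 1 connected region. Overall, the cross-section is a single solid region. The nearest boundary edge runs (17.50, 28.50)→(17.50, 2.00); distance from the point to it = 4.60 mm. The point is inside the cross-section and 4.60 mm from the nearest boundary — more than the 1.2 mm shell width (3 × 0.4), so it's in the infill interior.

infill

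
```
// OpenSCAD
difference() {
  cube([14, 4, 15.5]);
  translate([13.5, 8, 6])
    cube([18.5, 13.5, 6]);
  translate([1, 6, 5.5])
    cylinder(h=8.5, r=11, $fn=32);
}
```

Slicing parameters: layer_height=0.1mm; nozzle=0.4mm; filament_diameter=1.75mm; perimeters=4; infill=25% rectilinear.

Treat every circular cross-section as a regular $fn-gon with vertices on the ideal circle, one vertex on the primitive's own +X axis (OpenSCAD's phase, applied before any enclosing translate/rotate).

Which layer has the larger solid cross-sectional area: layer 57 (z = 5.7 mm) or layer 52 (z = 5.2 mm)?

Layer 57 (z = 5.7): the 14×4 cube contributes its full rectangle (area 56.00 mm²); the cube at (13.5, 8) is not intersected at this z (z outside [6, 12]); the r=11 cylinder at (1, 6) gives a regular 32-gon of circumradius 11 (constant along its height) (area = (32/2)·11.000²·sin(360°/32) = 377.69 mm²); Subtracting the remaining from the first: starting from the 14×4 cube (56.00 mm²), the r=11 cylinder at (1, 6) partially overlaps it — only the 44.53 mm² overlap (of its 377.69 mm²) is removed, clipping the outline — area = 11.47 mm². So its area = 11.47 mm². Layer 52 (z = 5.2): the cube is present — its section is the full 14×4 rectangle (area 56.00 mm²); the cube at (13.5, 8) does not reach this height (z outside [6, 12]); the cylinder at (1, 6) is absent (z outside [5.5, 14]); After the difference (first − rest): none of the subtracted shapes is present at this height, so the 14×4 cube is unchanged — area = 56.00 mm². So its area = 56.00 mm². Layer 52 is larger (56.00 vs 11.47 mm²).

layer 52 (z = 5.2 mm)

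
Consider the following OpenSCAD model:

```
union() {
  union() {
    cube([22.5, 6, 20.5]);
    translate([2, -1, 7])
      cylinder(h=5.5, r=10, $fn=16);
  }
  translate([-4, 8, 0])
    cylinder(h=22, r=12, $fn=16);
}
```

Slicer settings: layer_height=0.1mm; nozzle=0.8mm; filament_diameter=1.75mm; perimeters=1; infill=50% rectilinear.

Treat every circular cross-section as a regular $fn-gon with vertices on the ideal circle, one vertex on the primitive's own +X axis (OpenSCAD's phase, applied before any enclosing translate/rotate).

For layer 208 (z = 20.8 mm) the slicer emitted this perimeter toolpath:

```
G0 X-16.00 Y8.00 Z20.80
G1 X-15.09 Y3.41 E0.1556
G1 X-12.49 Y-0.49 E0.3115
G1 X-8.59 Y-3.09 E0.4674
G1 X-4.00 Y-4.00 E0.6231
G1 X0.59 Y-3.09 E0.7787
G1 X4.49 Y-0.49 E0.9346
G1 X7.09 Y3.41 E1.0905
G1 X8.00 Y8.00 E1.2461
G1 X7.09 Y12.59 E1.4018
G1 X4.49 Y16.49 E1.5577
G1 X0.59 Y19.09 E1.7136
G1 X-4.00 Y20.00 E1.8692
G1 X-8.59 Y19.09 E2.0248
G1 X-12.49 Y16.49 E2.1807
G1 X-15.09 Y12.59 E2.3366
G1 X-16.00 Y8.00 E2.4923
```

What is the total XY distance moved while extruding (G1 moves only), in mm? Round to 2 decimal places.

Sum the Euclidean lengths of each G1 segment: total = 74.93 mm.

74.93 mm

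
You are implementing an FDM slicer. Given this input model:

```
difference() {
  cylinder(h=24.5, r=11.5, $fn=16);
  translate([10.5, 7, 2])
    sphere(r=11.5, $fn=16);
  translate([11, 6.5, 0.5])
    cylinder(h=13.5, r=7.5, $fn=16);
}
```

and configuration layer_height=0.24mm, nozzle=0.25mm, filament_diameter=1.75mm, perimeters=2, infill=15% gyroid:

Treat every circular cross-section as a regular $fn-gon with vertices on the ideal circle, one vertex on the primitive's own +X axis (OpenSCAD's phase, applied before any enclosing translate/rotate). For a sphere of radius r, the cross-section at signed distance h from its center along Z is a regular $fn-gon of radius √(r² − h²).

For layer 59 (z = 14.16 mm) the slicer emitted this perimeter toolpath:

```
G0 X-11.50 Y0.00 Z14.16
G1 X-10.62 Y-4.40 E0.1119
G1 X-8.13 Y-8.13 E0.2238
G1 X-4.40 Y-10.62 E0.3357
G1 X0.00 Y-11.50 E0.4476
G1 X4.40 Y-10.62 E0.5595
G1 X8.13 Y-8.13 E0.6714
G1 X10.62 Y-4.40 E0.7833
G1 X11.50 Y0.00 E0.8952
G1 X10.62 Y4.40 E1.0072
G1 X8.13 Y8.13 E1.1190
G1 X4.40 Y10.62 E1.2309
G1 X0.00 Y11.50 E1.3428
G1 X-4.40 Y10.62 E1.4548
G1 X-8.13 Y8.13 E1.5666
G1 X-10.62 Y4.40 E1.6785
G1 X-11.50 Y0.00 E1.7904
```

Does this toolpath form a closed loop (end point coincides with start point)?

Start point (G0): (-11.50, 0.00). End point (last G1): the path returns to the start — closed.

yes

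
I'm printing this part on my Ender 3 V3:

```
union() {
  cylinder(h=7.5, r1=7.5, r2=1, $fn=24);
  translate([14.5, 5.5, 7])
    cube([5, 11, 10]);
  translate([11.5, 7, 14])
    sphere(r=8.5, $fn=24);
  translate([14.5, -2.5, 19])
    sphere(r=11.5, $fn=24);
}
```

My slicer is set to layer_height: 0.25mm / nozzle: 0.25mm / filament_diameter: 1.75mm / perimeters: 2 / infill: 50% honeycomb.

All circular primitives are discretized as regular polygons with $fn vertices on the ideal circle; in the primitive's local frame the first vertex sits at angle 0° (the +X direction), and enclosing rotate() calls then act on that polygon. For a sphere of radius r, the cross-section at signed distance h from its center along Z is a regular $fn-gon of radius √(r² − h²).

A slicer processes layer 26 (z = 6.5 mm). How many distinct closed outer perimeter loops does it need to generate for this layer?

2

At z = 6.5 mm: the cone: at t=0.867 of its height the radius interpolates to r₁+(r₂−r₁)t = 1.867, giving a regular 24-gon of that circumradius; the cube at (14.5, 5.5) is not intersected at this z (z outside [7, 17]); the r=8.5 sphere at (11.5, 7) contributes a regular 24-gon of circumradius √(8.5²−7.5²) = 4.000; the sphere at (14.5, -2.5) does not reach this height (|z−center|=12.500 > r=11.5); Merging all regions: the 2 present regions are separate (no shared area or edge), so areas and boundary lengths simply add and each stays a separate island — 2 connected regions. The result has 2 disconnected regions.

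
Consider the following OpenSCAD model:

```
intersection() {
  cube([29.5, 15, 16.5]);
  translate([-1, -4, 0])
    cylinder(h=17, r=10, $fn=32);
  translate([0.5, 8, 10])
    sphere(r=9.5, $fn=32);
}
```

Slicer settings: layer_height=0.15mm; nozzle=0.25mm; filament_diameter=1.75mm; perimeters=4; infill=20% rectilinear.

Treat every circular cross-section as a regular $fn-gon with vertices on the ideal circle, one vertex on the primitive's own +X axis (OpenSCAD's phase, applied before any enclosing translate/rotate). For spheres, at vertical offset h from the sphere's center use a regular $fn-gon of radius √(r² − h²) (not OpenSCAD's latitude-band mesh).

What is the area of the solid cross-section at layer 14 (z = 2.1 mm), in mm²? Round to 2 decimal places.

At z = 2.1 mm: the cube (footprint 29.5×15) is included at this height (area 442.50 mm²); the cylinder at (-1, -4): section is a regular 32-gon, circumradius r=10 (area = (32/2)·10.000²·sin(360°/32) = 312.14 mm²); the sphere at (0.5, 8): section is a regular 32-gon, circumradius = √(r²−h²) = √(9.5²−7.9²) = 5.276 (area = (32/2)·5.276²·sin(360°/32) = 86.90 mm²); Taking the intersection: the r=10 cylinder at (-1, -4) partially overlaps the 29.5×15 cube; clipping to the common part keeps 33.31 mm²; the r=9.5 sphere at (0.5, 8) partially overlaps the running intersection; clipping to the common part keeps 9.37 mm² — area = 9.37 mm². Overall, the cross-section is a single solid region. Net area = 9.37 mm².

9.37 mm²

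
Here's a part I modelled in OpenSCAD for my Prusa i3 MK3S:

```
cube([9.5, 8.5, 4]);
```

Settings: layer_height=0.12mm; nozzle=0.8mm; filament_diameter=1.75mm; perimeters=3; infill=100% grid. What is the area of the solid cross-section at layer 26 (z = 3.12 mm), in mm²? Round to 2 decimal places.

At z = 3.12 mm: the cube is present — its section is the full 9.5×8.5 rectangle (area 80.75 mm²). Overall, the cross-section is a single solid region. Net area = 80.75 mm².

80.75 mm²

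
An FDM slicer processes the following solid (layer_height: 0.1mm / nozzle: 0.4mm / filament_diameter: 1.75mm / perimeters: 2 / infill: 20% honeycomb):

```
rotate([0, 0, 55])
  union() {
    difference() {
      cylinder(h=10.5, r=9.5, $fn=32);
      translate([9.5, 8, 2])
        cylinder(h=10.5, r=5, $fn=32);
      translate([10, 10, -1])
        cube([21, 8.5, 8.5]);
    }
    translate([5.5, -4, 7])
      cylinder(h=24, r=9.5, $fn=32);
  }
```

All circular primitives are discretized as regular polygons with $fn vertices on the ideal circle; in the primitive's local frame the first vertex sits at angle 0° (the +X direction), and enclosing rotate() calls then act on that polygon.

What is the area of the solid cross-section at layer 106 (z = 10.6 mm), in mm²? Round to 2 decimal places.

At z = 10.6 mm: the cylinder is not intersected at this z (z outside [0, 10.5]); the cylinder at (9.5, 8): section is a regular 32-gon, circumradius r=5 (area = (32/2)·5.000²·sin(360°/32) = 78.04 mm²); the cube at (10, 10) is not intersected at this z (z outside [-1, 7.5]); Taking the first minus the rest: the first operand is absent here, so nothing remains; the cylinder at (5.5, -4): section is a regular 32-gon, circumradius r=9.5 (area = (32/2)·9.500²·sin(360°/32) = 281.71 mm²); Combining (union): only the r=9.5 cylinder at (5.5, -4) is present, so the union is just that shape — area = 281.71 mm²; (rotated 55° about Z; rotation is an isometry so areas/perimeters/island counts are preserved). Overall, the cross-section is a single solid region. Net area = 281.71 mm².

281.71 mm²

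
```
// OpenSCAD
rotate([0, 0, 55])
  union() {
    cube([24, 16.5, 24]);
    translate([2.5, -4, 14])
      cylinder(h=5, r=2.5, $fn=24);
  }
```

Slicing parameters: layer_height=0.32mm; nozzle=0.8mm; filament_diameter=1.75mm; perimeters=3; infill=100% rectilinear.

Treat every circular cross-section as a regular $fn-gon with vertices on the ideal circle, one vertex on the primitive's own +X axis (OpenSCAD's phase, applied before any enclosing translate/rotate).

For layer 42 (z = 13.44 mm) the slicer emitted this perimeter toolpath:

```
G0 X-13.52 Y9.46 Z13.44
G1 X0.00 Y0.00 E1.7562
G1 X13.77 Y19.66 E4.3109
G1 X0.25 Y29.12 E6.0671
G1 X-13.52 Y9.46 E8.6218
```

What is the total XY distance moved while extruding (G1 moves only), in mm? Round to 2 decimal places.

81.01 mm

Sum the Euclidean lengths of each G1 segment: total = 81.01 mm.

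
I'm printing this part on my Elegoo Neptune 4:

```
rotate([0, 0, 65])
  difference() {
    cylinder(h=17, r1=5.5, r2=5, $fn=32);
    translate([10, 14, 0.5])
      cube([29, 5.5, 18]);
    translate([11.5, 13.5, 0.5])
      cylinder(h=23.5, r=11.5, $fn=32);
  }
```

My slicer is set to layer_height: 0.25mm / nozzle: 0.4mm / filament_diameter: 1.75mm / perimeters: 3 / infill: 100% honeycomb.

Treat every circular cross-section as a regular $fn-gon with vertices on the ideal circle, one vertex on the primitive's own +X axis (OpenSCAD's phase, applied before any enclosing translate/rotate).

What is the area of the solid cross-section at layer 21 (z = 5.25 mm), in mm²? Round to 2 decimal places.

At z = 5.25 mm: the cone (r1=5.5→r2=5) has section circumradius 5.346 here — a regular 32-gon (area = (32/2)·5.346²·sin(360°/32) = 89.20 mm²); the cube at (10, 14) (footprint 29×5.5) is included at this height (area 159.50 mm²); the r=11.5 cylinder at (11.5, 13.5) contributes a regular 32-gon of circumradius 11.5 (area = (32/2)·11.500²·sin(360°/32) = 412.81 mm²); Taking the first minus the rest: starting from the cone (89.20 mm²), the 29×5.5 cube at (10, 14) misses the remaining region (no effect); the r=11.5 cylinder at (11.5, 13.5) misses the remaining region (no effect) — area = 89.20 mm²; (whole slice rotated 65° about Z — lengths, areas and connectivity unchanged). Overall, the cross-section is a single solid region. Net area = 89.20 mm².

89.20 mm²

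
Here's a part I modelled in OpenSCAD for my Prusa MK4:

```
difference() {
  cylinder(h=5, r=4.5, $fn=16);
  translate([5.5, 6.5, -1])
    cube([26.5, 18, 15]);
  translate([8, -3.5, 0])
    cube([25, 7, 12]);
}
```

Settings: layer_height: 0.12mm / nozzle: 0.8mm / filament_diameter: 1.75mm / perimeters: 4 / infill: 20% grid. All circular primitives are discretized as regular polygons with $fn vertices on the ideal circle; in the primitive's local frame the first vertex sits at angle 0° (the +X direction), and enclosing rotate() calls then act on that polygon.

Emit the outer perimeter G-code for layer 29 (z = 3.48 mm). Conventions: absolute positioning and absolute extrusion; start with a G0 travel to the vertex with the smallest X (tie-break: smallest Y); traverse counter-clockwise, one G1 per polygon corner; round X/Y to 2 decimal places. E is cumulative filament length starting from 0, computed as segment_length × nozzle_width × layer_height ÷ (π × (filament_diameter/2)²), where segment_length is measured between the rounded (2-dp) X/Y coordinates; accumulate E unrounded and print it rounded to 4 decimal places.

At z = 3.48 mm: the r=4.5 cylinder gives a regular 16-gon of circumradius 4.5 (constant along its height); the 26.5×18 cube at (5.5, 6.5) contributes its full rectangle; the cube at (8, -3.5) is present — its section is the full 25×7 rectangle; After the difference (first − rest): starting from the r=4.5 cylinder, the 26.5×18 cube at (5.5, 6.5) misses the remaining region (no effect); the 25×7 cube at (8, -3.5) misses the remaining region (no effect) — 1 connected region. The outline is a single polygon with 16 vertices. Extrusion per mm of travel: 0.8 × 0.12 / (π × 0.875²) = 0.039912. Accumulating E over each segment gives final E = 1.1213.

G0 X-4.50 Y0.00 Z3.48
G1 X-4.16 Y-1.72 E0.0700
G1 X-3.18 Y-3.18 E0.1402
G1 X-1.72 Y-4.16 E0.2103
G1 X0.00 Y-4.50 E0.2803
G1 X1.72 Y-4.16 E0.3503
G1 X3.18 Y-3.18 E0.4205
G1 X4.16 Y-1.72 E0.4907
G1 X4.50 Y0.00 E0.5606
G1 X4.16 Y1.72 E0.6306
G1 X3.18 Y3.18 E0.7008
G1 X1.72 Y4.16 E0.7710
G1 X0.00 Y4.50 E0.8410
G1 X-1.72 Y4.16 E0.9109
G1 X-3.18 Y3.18 E0.9811
G1 X-4.16 Y1.72 E1.0513
G1 X-4.50 Y0.00 E1.1213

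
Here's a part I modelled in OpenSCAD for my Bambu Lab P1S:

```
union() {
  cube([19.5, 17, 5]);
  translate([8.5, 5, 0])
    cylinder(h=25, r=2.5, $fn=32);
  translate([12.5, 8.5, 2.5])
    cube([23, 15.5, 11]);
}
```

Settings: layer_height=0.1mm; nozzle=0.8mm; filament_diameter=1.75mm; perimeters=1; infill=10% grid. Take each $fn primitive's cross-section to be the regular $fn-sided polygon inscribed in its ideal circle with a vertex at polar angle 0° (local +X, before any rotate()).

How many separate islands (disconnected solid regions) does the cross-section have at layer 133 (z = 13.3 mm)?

At z = 13.3 mm: the cube is absent (z outside [0, 5]); the cylinder at (8.5, 5): section is a regular 32-gon, circumradius r=2.5; the cube at (12.5, 8.5) is present — its section is the full 23×15.5 rectangle; Taking the union: the 2 present regions are separate (no shared area or edge), so areas and boundary lengths simply add and each stays a separate island — 2 connected regions. Overall, the cross-section has 2 separate islands. Island count = 2.

2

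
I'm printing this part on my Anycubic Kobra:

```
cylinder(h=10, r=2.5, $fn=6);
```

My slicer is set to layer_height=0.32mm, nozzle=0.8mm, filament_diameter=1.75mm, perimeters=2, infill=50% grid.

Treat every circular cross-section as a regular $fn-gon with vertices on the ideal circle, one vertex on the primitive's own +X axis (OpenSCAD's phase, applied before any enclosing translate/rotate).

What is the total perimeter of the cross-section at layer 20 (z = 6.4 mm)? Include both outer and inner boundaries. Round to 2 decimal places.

At z = 6.4 mm: the cylinder: section is a regular 6-gon, circumradius r=2.5 (perimeter = 2·6·2.500·sin(180°/6) = 15.00 mm). Overall, the cross-section is a single solid region. Total boundary length (outer) = 15.00 mm.

15.00 mm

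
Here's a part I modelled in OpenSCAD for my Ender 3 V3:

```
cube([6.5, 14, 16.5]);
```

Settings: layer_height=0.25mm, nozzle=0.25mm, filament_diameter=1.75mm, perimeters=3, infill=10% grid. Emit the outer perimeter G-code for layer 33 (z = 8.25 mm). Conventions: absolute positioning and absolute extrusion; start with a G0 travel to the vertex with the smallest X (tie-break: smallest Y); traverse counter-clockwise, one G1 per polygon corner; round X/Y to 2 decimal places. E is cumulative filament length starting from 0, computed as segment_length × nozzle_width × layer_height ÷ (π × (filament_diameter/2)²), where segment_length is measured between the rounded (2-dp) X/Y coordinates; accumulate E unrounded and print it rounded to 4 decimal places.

At z = 8.25 mm: the cube is present — its section is the full 6.5×14 rectangle. The outline is a single polygon with 4 vertices. Extrusion per mm of travel: 0.25 × 0.25 / (π × 0.875²) = 0.025984. Accumulating E over each segment gives final E = 1.0654.

G0 X0.00 Y0.00 Z8.25
G1 X6.50 Y0.00 E0.1689
G1 X6.50 Y14.00 E0.5327
G1 X0.00 Y14.00 E0.7016
G1 X0.00 Y0.00 E1.0654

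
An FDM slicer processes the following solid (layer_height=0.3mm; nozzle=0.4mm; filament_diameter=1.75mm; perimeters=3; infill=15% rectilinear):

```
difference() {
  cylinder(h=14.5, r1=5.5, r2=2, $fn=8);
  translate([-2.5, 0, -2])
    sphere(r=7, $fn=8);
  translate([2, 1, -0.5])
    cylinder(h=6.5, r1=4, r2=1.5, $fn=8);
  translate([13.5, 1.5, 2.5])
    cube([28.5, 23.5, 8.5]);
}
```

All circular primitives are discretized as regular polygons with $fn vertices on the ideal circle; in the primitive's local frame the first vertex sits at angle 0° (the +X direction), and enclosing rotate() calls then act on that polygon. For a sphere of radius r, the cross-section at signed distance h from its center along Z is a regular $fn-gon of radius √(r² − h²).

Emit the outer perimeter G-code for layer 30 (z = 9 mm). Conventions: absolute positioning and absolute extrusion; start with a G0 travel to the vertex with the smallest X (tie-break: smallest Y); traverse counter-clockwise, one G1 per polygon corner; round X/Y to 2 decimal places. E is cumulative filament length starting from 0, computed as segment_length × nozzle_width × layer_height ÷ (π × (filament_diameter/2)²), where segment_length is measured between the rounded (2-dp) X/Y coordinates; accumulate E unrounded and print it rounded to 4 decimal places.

G0 X-3.33 Y0.00 Z9.00
G1 X-2.35 Y-2.35 E0.1270
G1 X0.00 Y-3.33 E0.2541
G1 X2.35 Y-2.35 E0.3811
G1 X3.33 Y0.00 E0.5081
G1 X2.35 Y2.35 E0.6351
G1 X0.00 Y3.33 E0.7622
G1 X-2.35 Y2.35 E0.8892
G1 X-3.33 Y0.00 E1.0162

At z = 9 mm: the cone contributes a regular 8-gon of circumradius 3.328 (interpolated between r1=5.5 and r2=2 at t=0.621); the sphere at (-2.5, 0) does not reach this height (|z−center|=11.000 > r=7); the cone at (2, 1) does not reach this height (z outside [-0.5, 6]); the cube at (13.5, 1.5) (footprint 28.5×23.5) is included at this height; Taking the first minus the rest: starting from the cone, the 28.5×23.5 cube at (13.5, 1.5) misses the remaining region (no effect) — 1 connected region. The outline is a single polygon with 8 vertices. Extrusion per mm of travel: 0.4 × 0.3 / (π × 0.875²) = 0.049890. Accumulating E over each segment gives final E = 1.0162.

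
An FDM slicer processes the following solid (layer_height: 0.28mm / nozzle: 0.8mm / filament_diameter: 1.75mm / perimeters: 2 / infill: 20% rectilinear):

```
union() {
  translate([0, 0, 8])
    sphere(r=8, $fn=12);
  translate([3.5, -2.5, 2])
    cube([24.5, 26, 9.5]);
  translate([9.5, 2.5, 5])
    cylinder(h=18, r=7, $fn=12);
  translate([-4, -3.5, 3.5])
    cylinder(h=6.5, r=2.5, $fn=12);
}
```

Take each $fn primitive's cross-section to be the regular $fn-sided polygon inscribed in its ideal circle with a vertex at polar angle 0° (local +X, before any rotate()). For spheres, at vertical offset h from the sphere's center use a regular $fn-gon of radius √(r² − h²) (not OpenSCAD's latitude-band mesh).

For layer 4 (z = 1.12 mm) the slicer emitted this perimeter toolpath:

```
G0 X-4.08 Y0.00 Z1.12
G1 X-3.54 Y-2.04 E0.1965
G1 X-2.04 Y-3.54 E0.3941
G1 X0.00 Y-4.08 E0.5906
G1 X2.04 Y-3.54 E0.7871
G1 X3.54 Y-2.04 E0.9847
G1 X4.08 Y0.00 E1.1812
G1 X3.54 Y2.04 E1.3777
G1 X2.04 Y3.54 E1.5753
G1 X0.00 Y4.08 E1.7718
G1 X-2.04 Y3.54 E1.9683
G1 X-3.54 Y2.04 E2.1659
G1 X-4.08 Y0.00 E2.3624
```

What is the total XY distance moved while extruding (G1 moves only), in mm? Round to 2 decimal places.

25.37 mm

Sum the Euclidean lengths of each G1 segment: total = 25.37 mm.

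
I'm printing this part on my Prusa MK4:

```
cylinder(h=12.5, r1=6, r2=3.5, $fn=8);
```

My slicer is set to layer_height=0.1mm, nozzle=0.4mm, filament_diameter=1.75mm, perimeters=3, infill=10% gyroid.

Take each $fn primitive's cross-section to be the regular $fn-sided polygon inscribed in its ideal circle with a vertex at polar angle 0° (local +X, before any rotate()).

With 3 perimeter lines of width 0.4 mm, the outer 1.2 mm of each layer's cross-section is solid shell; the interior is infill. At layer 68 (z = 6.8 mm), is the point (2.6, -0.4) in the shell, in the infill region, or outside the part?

At z = 6.8 mm: the cone (r1=6→r2=3.5) has section circumradius 4.640 here — a regular 8-gon. Overall, the cross-section is a single solid region. The nearest boundary edge runs (3.28, -3.28)→(4.64, 0.00); distance from the point to it = 1.73 mm. The point is inside the cross-section and 1.73 mm from the nearest boundary — more than the 1.2 mm shell width (3 × 0.4), so it's in the infill interior.

infill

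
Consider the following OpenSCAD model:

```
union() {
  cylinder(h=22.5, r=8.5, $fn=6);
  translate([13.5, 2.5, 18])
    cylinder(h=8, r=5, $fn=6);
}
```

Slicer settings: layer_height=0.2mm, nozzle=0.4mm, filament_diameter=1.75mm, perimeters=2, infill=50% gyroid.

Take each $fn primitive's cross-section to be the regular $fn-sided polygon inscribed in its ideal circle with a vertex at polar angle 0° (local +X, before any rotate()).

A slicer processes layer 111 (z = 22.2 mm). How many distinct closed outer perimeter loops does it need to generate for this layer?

At z = 22.2 mm: the cylinder: section is a regular 6-gon, circumradius r=8.5; the cylinder at (13.5, 2.5): section is a regular 6-gon, circumradius r=5; Combining (union): the 2 present regions are separate (no shared area or edge), so areas and boundary lengths simply add and each stays a separate island — 2 connected regions. The result has 2 disconnected regions.

2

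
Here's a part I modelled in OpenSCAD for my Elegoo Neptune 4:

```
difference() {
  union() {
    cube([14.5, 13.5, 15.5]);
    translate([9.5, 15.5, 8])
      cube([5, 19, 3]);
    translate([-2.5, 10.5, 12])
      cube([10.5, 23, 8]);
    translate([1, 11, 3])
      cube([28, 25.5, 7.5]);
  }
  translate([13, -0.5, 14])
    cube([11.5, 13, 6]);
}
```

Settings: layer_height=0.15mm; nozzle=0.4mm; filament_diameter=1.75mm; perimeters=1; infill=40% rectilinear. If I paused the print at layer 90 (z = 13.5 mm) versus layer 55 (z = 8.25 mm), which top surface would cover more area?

layer 55 (z = 8.25 mm)

Layer 90 (z = 13.5): the cube is present — its section is the full 14.5×13.5 rectangle (area 195.75 mm²); the cube at (9.5, 15.5) is not intersected at this z (z outside [8, 11]); the cube at (-2.5, 10.5) is present — its section is the full 10.5×23 rectangle (area 241.50 mm²); the cube at (1, 11) does not reach this height (z outside [3, 10.5]); Combining (union): the regions partially overlap — summed areas 437.25 mm² minus the doubly-counted overlap 24.00 mm² gives 413.25 mm² — area = 413.25 mm²; the cube at (13, -0.5) is absent (z outside [14, 20]); Subtracting the remaining from the first: none of the subtracted shapes is present at this height, so the result so far is unchanged — area = 413.25 mm². So its area = 413.25 mm². Layer 55 (z = 8.25): the cube is present — its section is the full 14.5×13.5 rectangle (area 195.75 mm²); the cube at (9.5, 15.5) is present — its section is the full 5×19 rectangle (area 95.00 mm²); the cube at (-2.5, 10.5) is absent (z outside [12, 20]); the 28×25.5 cube at (1, 11) contributes its full rectangle (area 714.00 mm²); Merging all regions: the regions partially overlap — summed areas 1004.75 mm² minus the doubly-counted overlap 128.75 mm² gives 876.00 mm² — area = 876.00 mm²; the cube at (13, -0.5) is not intersected at this z (z outside [14, 20]); After the difference (first − rest): none of the subtracted shapes is present at this height, so the result so far is unchanged — area = 876.00 mm². So its area = 876.00 mm². Layer 55 is larger (876.00 vs 413.25 mm²).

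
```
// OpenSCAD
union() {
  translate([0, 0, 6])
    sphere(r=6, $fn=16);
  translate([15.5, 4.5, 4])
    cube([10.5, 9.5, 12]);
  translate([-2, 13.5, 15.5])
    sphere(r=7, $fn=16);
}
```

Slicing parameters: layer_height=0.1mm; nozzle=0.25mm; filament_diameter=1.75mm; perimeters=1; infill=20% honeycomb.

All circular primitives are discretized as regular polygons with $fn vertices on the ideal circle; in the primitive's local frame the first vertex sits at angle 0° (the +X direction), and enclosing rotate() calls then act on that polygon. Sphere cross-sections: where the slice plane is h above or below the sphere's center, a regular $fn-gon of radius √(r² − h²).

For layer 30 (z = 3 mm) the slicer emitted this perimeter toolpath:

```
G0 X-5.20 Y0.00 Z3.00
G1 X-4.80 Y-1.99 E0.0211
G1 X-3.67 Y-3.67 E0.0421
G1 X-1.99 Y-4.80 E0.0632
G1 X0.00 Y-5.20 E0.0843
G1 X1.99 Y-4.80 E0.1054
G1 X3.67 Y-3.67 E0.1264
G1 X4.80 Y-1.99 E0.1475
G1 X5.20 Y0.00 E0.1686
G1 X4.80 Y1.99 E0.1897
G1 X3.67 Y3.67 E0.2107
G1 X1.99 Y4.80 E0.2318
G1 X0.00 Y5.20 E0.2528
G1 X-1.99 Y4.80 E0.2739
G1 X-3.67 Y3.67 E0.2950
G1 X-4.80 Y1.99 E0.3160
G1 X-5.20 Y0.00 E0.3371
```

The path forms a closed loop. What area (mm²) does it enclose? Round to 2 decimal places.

82.64 mm²

Apply the shoelace formula to the sequence of (X, Y) vertices; enclosed area = 82.64 mm².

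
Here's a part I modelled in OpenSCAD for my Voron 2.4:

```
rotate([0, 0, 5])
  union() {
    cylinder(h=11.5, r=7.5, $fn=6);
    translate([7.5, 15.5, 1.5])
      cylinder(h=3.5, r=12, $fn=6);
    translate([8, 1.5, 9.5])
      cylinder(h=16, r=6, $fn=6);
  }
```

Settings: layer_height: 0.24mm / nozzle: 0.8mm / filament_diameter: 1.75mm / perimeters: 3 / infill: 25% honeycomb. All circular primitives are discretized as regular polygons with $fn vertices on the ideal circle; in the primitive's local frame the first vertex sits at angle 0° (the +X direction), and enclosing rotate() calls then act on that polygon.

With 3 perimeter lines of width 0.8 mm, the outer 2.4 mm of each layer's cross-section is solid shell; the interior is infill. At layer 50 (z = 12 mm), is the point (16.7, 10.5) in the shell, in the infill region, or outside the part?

At z = 12 mm: the cylinder is absent (z outside [0, 11.5]); the cylinder at (7.5, 15.5) is absent (z outside [1.5, 5]); the r=6 cylinder at (8, 1.5) contributes a regular 6-gon of circumradius 6; Merging all regions: only the r=6 cylinder at (8, 1.5) is present, so the union is just that shape — 1 connected region; (rotated 5° about Z; rotation is an isometry so areas/perimeters/island counts are preserved). Overall, the cross-section is a single solid region. Undo the 5° rotation: the query point maps to (17.552, 9.005) in the un-rotated model frame. The nearest boundary edge runs (14.00, 1.50)→(11.00, 6.70); distance from the point to it = 6.83 mm. The point is not inside any of the regions above, so it lies outside the cross-section (6.83 mm from the nearest boundary).

outside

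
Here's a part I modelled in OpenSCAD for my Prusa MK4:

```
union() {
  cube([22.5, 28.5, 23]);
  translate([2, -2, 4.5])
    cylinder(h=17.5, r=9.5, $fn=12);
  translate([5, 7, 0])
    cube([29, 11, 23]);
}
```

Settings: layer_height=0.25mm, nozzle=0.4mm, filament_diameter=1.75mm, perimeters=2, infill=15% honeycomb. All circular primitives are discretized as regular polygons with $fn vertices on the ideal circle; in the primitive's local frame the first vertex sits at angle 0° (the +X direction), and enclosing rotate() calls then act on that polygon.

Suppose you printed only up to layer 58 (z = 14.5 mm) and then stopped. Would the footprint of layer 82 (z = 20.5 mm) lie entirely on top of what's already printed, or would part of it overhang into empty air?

entirely on top

Compare the two slices. At z = 14.5: the cube is present — its section is the full 22.5×28.5 rectangle (area 641.25 mm²); the r=9.5 cylinder at (2, -2) contributes a regular 12-gon of circumradius 9.5 (area = (12/2)·9.500²·sin(360°/12) = 270.75 mm²); the 29×11 cube at (5, 7) contributes its full rectangle (area 319.00 mm²); Taking the union: the regions partially overlap — summed areas 1231.00 mm² minus the doubly-counted overlap 256.19 mm² gives 974.81 mm² — area = 974.81 mm². At z = 20.5: the cube (footprint 22.5×28.5) is included at this height (area 641.25 mm²); the cylinder at (2, -2): section is a regular 12-gon, circumradius r=9.5 (area = (12/2)·9.500²·sin(360°/12) = 270.75 mm²); the cube at (5, 7) (footprint 29×11) is included at this height (area 319.00 mm²); Merging all regions: the regions partially overlap — summed areas 1231.00 mm² minus the doubly-counted overlap 256.19 mm² gives 974.81 mm² — area = 974.81 mm². Checking containment: the cross-section at z = 20.5 is a subset of the cross-section at z = 14.5.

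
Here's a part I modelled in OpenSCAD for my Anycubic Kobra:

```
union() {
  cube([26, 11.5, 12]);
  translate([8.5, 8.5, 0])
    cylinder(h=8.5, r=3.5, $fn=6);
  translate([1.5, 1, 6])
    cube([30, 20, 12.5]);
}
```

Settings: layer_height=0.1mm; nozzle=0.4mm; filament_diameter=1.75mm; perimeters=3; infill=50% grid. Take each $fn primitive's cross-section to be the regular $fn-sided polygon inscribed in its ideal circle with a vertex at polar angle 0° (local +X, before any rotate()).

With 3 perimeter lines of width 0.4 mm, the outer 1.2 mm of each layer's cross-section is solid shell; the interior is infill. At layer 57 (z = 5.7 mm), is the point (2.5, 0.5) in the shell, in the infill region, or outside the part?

shell

At z = 5.7 mm: the cube (footprint 26×11.5) is included at this height; the r=3.5 cylinder at (8.5, 8.5) contributes a regular 6-gon of circumradius 3.5; the cube at (1.5, 1) is absent (z outside [6, 18.5]); Combining (union): the regions partially overlap (shared area 31.72 mm²), so overlapping operands fuse into one piece — 1 connected region. Overall, the cross-section is a single solid region. The nearest boundary edge runs (26.00, 0.00)→(0.00, 0.00); distance from the point to it = 0.50 mm. The point is inside the cross-section, 0.50 mm from the nearest boundary — within the 1.2 mm shell band (3 × 0.4).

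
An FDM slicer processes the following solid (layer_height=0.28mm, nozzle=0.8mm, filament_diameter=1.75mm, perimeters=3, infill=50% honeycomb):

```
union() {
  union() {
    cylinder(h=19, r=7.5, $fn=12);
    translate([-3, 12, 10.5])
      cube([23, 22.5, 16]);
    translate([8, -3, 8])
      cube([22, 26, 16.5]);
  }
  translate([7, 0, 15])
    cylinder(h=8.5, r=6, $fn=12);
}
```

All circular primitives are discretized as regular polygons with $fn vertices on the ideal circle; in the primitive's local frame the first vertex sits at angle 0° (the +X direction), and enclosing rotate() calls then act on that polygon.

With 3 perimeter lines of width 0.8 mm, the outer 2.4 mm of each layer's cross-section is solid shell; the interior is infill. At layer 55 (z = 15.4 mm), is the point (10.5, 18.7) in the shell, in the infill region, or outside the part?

infill

At z = 15.4 mm: the cylinder: section is a regular 12-gon, circumradius r=7.5; the 23×22.5 cube at (-3, 12) contributes its full rectangle; the cube at (8, -3) (footprint 22×26) is included at this height; Merging all regions: the regions partially overlap (shared area 132.00 mm²), so overlapping operands fuse into one piece — 2 connected regions; the cylinder at (7, 0): section is a regular 12-gon, circumradius r=6; Merging all regions: the regions partially overlap (shared area 83.18 mm²), so overlapping operands fuse into one piece — 1 connected region. Overall, the cross-section is a single solid region. The nearest boundary edge runs (8.00, 5.73)→(8.00, 12.00); distance from the point to it = 7.15 mm. The point is inside the cross-section and 7.15 mm from the nearest boundary — more than the 2.4 mm shell width (3 × 0.8), so it's in the infill interior.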